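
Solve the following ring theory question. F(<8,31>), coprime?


gcd(8,31)=1 => F=ab-a-b=8*31-8-31=248-39=209


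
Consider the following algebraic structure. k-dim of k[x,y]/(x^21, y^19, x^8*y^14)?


k[x,y]/I, I = (x^21, y^19, x^8*y^14)
Rect: 21x19=399. Corner: (21-8)x(19-14)=65.
dim = 399-65 = 334


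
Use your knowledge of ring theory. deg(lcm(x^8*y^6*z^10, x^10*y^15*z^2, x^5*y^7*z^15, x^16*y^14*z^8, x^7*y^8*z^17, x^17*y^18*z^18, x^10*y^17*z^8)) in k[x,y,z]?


lcm = componentwise max:
x: max(8,10,5,16,7,17,10)=17
y: max(6,15,7,14,8,18,17)=18
z: max(10,2,15,8,17,18,8)=18
Total=17+18+18=53


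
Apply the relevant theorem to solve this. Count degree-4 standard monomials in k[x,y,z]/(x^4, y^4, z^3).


Need i<4, j<4, k<3 with i+j+k=4.
For each i, j ranges over max(0,4-i-2)..min(3,4-i):
  i=0: j in [2,3] -> 2
  i=1: j in [1,3] -> 3
  i=2: j in [0,2] -> 3
  i=3: j in [0,1] -> 2
H(4) = 2+3+3+2 = 10


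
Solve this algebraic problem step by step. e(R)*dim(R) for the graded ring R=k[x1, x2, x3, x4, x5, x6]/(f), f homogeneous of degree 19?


e(R)=deg(f)=19, dim(R)=6-1=5
e*dim=19*5=95


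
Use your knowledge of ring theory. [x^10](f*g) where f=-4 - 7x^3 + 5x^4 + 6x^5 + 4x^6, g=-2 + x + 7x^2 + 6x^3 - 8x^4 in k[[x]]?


[x^10] = sum a_i*b_j, i+j=10
  4*-8=-32
Sum=-32


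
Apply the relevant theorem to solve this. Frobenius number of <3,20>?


gcd(3,20)=1 => F=ab-a-b=3*20-3-20=60-23=37


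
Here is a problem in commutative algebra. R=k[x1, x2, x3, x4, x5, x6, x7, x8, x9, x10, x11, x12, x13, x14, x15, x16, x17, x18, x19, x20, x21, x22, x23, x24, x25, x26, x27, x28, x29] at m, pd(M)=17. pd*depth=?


pd+depth=29
depth=29-17=12
pd*depth=17*12=204


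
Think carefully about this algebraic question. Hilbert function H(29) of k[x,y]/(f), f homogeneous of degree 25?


H(t)=d for t>=d-1.
d=25, t=29
H(29)=25


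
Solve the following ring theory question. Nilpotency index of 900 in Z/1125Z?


900^k mod 1125:
k=1: 900
k=2: 0
First zero at k = 2


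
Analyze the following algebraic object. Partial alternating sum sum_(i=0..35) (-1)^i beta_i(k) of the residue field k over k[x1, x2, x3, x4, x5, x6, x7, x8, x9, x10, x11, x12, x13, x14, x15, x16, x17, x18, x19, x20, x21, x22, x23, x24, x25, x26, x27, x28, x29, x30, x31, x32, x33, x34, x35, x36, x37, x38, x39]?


Koszul resolution: beta_i(k)=C(n,i), n=39
sum_(i=0..p) (-1)^i C(n,i) = (-1)^p C(n-1,p)
(-1)^35*C(38,35) = (-1)^35*8436 = -8436


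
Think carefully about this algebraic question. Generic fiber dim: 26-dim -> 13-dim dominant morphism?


dim(fiber)=dim(X)-dim(Y)=26-13=13


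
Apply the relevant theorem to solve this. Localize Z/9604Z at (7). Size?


7-primary part: 9604=7^4*4
Size=7^4=2401


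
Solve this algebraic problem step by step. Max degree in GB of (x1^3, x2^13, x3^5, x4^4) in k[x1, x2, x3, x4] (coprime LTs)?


Pure powers, coprime LTs => already GB.
Degrees: 3, 13, 5, 4
Max=13


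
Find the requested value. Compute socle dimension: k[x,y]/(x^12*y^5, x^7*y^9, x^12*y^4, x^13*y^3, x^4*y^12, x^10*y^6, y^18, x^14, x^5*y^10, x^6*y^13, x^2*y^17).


Socle = ann(m) = span of standard monomials u with x*u, y*u in I (staircase corners).
Redundant generators: x^6*y^13, x^12*y^5
Minimal generators: x^14, x^13*y^3, x^12*y^4, x^10*y^6, x^7*y^9, x^5*y^10, x^4*y^12, x^2*y^17, y^18
Corners: xy^17, x^3y^16, x^4y^11, x^6y^9, x^9y^8, x^11y^5, x^12y^3, x^13y^2
Socle dim=8


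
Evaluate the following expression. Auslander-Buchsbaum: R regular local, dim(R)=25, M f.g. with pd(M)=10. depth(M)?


pd+depth=depth(R)=25
depth=25-10=15


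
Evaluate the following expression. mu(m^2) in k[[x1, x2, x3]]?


C(n+d-1,d)=C(4,2)=6


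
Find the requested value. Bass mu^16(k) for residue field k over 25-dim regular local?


C(n,i)=C(25,16)=2042975


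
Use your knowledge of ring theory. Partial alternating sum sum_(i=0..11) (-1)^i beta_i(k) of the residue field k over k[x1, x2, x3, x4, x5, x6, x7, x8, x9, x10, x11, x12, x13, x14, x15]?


Koszul resolution: beta_i(k)=C(n,i), n=15
sum_(i=0..p) (-1)^i C(n,i) = (-1)^p C(n-1,p)
(-1)^11*C(14,11) = (-1)^11*364 = -364


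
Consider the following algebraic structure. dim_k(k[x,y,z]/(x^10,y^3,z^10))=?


Basis: x^iy^jz^k, i<10,j<3,k<10
10*3*10=300


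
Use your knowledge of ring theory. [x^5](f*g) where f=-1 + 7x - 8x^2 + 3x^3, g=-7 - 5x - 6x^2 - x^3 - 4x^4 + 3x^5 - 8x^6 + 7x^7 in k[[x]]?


[x^5] = sum a_i*b_j, i+j=5
  -1*3=-3
  7*-4=-28
  -8*-1=8
  3*-6=-18
Sum=-41


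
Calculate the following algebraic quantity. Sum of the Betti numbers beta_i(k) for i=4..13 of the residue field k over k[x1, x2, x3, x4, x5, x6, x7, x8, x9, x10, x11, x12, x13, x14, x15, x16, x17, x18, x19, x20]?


Koszul resolution: beta_i(k)=C(n,i), n=20
C(20,4)=4845, C(20,5)=15504, C(20,6)=38760, C(20,7)=77520, C(20,8)=125970, C(20,9)=167960, C(20,10)=184756, C(20,11)=167960, C(20,12)=125970, C(20,13)=77520
Sum=986765


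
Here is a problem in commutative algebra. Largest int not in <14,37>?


gcd(14,37)=1 => F=ab-a-b=14*37-14-37=518-51=467


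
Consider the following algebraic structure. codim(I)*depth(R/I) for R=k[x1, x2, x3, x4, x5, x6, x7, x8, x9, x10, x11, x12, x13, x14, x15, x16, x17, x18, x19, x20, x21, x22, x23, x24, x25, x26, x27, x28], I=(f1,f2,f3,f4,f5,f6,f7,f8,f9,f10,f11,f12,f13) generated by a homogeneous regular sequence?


codim=13, depth=dim(R/I)=28-13=15
Product=13*15=195


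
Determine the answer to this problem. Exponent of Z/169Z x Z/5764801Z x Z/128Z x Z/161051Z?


Exponent = lcm of the cyclic orders; pairwise coprime => product.
13^2*7^8*2^7*11^5=169*5764801*128*161051=20083732125288832


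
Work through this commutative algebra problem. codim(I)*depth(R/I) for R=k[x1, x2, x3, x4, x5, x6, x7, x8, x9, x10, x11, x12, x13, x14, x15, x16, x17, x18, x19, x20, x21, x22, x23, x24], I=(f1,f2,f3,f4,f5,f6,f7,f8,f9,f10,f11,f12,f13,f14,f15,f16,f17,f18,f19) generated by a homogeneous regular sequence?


codim=19, depth=dim(R/I)=24-19=5
Product=19*5=95


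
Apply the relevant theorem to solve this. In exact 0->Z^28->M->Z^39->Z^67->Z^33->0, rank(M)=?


Alt sum=0:
(-1)^0*28 + (-1)^1*? + (-1)^2*39 + (-1)^3*67 + (-1)^4*33=0
rank(M)=33


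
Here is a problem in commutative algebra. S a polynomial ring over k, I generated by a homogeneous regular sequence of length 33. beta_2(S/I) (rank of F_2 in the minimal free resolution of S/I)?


Regular sequence => Koszul complex is the minimal free resolution.
Syz_1 minimally generated by Koszul relations f_i*e_j - f_j*e_i (i<j): mu(Syz_1) = beta_2 = C(m,2) = m(m-1)/2
m=33
33*32/2 = 528


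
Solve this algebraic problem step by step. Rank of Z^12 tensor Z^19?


rank(M(x)N) = rank(M)*rank(N)
12*19 = 228


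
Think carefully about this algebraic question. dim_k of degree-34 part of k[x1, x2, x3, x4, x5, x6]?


C(d+n-1,n-1)=C(39,5)=575757


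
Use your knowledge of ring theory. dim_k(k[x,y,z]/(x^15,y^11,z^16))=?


Basis: x^iy^jz^k, i<15,j<11,k<16
15*11*16=2640


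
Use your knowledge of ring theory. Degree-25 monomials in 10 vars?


C(d+n-1,n-1)=C(34,9)=52451256


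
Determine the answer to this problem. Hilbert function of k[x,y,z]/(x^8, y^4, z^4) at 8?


Need i<8, j<4, k<4 with i+j+k=8.
For each i, j ranges over max(0,8-i-3)..min(3,8-i):
  i=0: j in [5,3] -> 0
  i=1: j in [4,3] -> 0
  i=2: j in [3,3] -> 1
  i=3: j in [2,3] -> 2
  i=4: j in [1,3] -> 3
  i=5: j in [0,3] -> 4
  i=6: j in [0,2] -> 3
  i=7: j in [0,1] -> 2
H(8) = 0+0+1+2+3+4+3+2 = 15


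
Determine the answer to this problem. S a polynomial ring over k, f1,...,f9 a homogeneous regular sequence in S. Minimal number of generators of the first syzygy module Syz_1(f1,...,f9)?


Regular sequence => Koszul complex is the minimal free resolution.
Syz_1 minimally generated by Koszul relations f_i*e_j - f_j*e_i (i<j): mu(Syz_1) = beta_2 = C(m,2) = m(m-1)/2
m=9
9*8/2 = 36


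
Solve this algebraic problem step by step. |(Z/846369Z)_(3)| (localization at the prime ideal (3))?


3-primary part: 846369=3^9*43
Size=3^9=19683


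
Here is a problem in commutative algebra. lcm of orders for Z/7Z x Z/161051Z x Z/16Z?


Exponent = lcm of the cyclic orders; pairwise coprime => product.
7^1*11^5*2^4=7*161051*16=18037712


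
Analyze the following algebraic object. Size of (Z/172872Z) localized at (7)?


7-primary part: 172872=7^4*72
Size=7^4=2401


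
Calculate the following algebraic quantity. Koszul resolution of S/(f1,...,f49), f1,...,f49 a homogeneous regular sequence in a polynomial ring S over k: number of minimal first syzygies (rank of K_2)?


Regular sequence => Koszul complex is the minimal free resolution.
Syz_1 minimally generated by Koszul relations f_i*e_j - f_j*e_i (i<j): mu(Syz_1) = beta_2 = C(m,2) = m(m-1)/2
m=49
49*48/2 = 1176


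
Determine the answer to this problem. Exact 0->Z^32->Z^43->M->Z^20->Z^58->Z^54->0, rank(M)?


Alt sum=0:
(-1)^0*32 + (-1)^1*43 + (-1)^2*? + (-1)^3*20 + (-1)^4*58 + (-1)^5*54=0
rank(M)=27


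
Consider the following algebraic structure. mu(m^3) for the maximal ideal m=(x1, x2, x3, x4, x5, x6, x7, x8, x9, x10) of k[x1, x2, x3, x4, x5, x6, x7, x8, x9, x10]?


Graded Nakayama: mu(m^d) = dim_k (m^d/m^(d+1)) = #degree-3 monomials in 10 vars
C(n+d-1,d)=C(12,3)=220


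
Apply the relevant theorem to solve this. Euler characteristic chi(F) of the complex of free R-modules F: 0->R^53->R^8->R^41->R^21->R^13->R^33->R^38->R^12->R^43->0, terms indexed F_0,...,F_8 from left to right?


chi = sum (-1)^i * rank:
(-1)^0*53=53
(-1)^1*8=-8
(-1)^2*41=41
(-1)^3*21=-21
(-1)^4*13=13
(-1)^5*33=-33
(-1)^6*38=38
(-1)^7*12=-12
(-1)^8*43=43
chi=114


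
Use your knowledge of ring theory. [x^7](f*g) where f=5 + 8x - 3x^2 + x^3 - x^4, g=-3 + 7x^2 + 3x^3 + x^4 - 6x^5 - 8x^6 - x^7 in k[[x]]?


[x^7] = sum a_i*b_j, i+j=7
  5*-1=-5
  8*-8=-64
  -3*-6=18
  1*1=1
  -1*3=-3
Sum=-53


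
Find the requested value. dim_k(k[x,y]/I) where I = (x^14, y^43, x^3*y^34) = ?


k[x,y]/I, I = (x^14, y^43, x^3*y^34)
Rect: 14x43=602. Corner: (14-3)x(43-34)=99.
dim = 602-99 = 503


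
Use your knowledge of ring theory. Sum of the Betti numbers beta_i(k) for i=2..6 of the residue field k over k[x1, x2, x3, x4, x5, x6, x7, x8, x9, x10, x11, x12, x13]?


Koszul resolution: beta_i(k)=C(n,i), n=13
C(13,2)=78, C(13,3)=286, C(13,4)=715, C(13,5)=1287, C(13,6)=1716
Sum=4082


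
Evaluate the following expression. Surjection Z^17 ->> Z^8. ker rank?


rank(ker) = 17-8 = 9


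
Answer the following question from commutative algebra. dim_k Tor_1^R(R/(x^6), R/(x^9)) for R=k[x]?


Tor_1(R/I,R/J)=(I cap J)/IJ=(x^9)/(x^15)
dim=15-9=min(6,9)=6


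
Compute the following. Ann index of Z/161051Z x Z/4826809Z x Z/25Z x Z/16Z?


Exponent = lcm of the cyclic orders; pairwise coprime => product.
11^5*13^6*5^2*2^4=161051*4826809*25*16=310944966503600


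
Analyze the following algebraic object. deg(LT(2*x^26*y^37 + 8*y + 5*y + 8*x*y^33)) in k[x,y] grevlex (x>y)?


LT: 2*x^26*y^37
deg_x=26, deg_y=37
Total=26+37=63


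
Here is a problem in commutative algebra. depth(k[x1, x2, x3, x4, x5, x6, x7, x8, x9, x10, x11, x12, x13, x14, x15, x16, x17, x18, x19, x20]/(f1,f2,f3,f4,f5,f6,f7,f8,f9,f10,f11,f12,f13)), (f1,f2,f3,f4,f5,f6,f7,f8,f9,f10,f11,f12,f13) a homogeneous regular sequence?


depth(R)=20
depth(R/I)=20-13=7


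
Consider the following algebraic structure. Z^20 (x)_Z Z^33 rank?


rank(M(x)N) = rank(M)*rank(N)
20*33 = 660


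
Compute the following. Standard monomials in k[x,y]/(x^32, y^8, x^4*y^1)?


k[x,y]/I, I = (x^32, y^8, x^4*y^1)
Rect: 32x8=256. Corner: (32-4)x(8-1)=196.
dim = 256-196 = 60


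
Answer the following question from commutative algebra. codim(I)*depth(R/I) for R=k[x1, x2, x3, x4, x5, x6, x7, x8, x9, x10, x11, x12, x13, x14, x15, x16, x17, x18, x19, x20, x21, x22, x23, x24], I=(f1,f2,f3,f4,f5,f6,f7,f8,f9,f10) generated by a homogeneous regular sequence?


codim=10, depth=dim(R/I)=24-10=14
Product=10*14=140


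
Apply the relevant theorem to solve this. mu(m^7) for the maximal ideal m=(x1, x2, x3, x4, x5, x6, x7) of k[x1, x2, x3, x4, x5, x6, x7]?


Graded Nakayama: mu(m^d) = dim_k (m^d/m^(d+1)) = #degree-7 monomials in 7 vars
C(n+d-1,d)=C(13,7)=1716


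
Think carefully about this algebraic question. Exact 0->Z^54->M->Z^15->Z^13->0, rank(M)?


Alt sum=0:
(-1)^0*54 + (-1)^1*? + (-1)^2*15 + (-1)^3*13=0
rank(M)=56


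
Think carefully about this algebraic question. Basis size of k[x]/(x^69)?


Basis: 1,x,...,x^68
dim=69


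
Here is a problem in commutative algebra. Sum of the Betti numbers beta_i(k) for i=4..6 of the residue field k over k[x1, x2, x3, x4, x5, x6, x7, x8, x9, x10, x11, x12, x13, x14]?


Koszul resolution: beta_i(k)=C(n,i), n=14
C(14,4)=1001, C(14,5)=2002, C(14,6)=3003
Sum=6006


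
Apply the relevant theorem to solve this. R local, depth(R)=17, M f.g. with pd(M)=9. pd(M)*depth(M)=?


pd+depth=17
depth=17-9=8
pd*depth=9*8=72


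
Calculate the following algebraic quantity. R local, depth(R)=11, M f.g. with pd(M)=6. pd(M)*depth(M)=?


pd+depth=11
depth=11-6=5
pd*depth=6*5=30


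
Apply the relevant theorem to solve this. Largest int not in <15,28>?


gcd(15,28)=1 => F=ab-a-b=15*28-15-28=420-43=377


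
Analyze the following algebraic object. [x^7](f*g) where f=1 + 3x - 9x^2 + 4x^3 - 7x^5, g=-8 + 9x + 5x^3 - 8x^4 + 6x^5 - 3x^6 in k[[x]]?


[x^7] = sum a_i*b_j, i+j=7
  3*-3=-9
  -9*6=-54
  4*-8=-32
Sum=-95


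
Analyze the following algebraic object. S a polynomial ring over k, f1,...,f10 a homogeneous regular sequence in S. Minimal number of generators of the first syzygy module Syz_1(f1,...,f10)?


Regular sequence => Koszul complex is the minimal free resolution.
Syz_1 minimally generated by Koszul relations f_i*e_j - f_j*e_i (i<j): mu(Syz_1) = beta_2 = C(m,2) = m(m-1)/2
m=10
10*9/2 = 45


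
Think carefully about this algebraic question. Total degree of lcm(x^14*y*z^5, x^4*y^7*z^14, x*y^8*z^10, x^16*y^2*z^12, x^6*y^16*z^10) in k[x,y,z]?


lcm = componentwise max:
x: max(14,4,1,16,6)=16
y: max(1,7,8,2,16)=16
z: max(5,14,10,12,10)=14
Total=16+16+14=46


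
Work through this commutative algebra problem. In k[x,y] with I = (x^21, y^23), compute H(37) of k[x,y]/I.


k[x,y], I = (x^21, y^23), d = 37
Need i < 21 and d-i < 23.
Range: 15 <= i <= 20.
H(37) = 6


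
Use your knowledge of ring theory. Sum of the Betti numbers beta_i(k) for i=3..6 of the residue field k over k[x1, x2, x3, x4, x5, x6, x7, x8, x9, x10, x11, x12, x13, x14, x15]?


Koszul resolution: beta_i(k)=C(n,i), n=15
C(15,3)=455, C(15,4)=1365, C(15,5)=3003, C(15,6)=5005
Sum=9828


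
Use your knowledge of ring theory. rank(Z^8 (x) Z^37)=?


rank(M(x)N) = rank(M)*rank(N)
8*37 = 296


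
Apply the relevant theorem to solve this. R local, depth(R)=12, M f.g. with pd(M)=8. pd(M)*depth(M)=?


pd+depth=12
depth=12-8=4
pd*depth=8*4=32


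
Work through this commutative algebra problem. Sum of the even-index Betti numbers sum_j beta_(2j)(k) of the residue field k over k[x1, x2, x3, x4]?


Koszul resolution: beta_i(k)=C(n,i), n=4
sum_even C(4,i) = 2^(n-1) = 2^3 = 8


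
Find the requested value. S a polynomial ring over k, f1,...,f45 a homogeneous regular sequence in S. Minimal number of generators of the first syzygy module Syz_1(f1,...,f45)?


Regular sequence => Koszul complex is the minimal free resolution.
Syz_1 minimally generated by Koszul relations f_i*e_j - f_j*e_i (i<j): mu(Syz_1) = beta_2 = C(m,2) = m(m-1)/2
m=45
45*44/2 = 990


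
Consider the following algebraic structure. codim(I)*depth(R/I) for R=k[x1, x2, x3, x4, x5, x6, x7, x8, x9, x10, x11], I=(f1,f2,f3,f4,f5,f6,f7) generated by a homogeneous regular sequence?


codim=7, depth=dim(R/I)=11-7=4
Product=7*4=28


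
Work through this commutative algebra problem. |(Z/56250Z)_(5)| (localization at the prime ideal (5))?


5-primary part: 56250=5^5*18
Size=5^5=3125


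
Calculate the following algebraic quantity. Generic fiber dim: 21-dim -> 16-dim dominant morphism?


dim(fiber)=dim(X)-dim(Y)=21-16=5


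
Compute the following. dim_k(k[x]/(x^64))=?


Basis: 1,x,...,x^63
dim=64


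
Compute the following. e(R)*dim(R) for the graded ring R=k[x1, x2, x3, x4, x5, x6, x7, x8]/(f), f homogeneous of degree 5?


e(R)=deg(f)=5, dim(R)=8-1=7
e*dim=5*7=35


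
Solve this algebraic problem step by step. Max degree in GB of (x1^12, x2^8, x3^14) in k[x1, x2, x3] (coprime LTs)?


Pure powers, coprime LTs => already GB.
Degrees: 12, 8, 14
Max=14


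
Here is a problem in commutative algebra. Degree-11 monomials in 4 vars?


C(d+n-1,n-1)=C(14,3)=364


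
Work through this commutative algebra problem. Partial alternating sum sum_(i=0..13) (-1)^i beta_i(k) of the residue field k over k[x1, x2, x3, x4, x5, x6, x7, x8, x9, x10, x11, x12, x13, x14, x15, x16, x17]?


Koszul resolution: beta_i(k)=C(n,i), n=17
sum_(i=0..p) (-1)^i C(n,i) = (-1)^p C(n-1,p)
(-1)^13*C(16,13) = (-1)^13*560 = -560


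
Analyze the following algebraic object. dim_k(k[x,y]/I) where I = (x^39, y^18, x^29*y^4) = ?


k[x,y]/I, I = (x^39, y^18, x^29*y^4)
Rect: 39x18=702. Corner: (39-29)x(18-4)=140.
dim = 702-140 = 562


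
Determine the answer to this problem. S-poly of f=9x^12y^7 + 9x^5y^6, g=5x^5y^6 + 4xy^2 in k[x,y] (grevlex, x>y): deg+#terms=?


LT(f)=9x^12y^7, LT(g)=5x^5y^6
lcm(LM)=x^12y^7
S(f,g) (scaled by 45 to clear denominators) = 5*f - 9x^7y*g = -36x^8y^3 + 45x^5y^6
2 terms, deg 11.
11+2=13


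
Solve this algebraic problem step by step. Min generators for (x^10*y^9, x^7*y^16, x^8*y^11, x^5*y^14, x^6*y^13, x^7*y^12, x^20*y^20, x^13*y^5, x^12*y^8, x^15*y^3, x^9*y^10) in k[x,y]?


Remove redundant (divisible by others).
x^7*y^16 redundant.
x^20*y^20 redundant.
Min: x^15*y^3, x^13*y^5, x^12*y^8, x^10*y^9, x^9*y^10, x^8*y^11, x^7*y^12, x^6*y^13, x^5*y^14
Count=9


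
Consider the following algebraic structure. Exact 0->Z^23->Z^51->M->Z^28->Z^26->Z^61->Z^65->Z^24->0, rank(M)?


Alt sum=0:
(-1)^0*23 + (-1)^1*51 + (-1)^2*? + (-1)^3*28 + (-1)^4*26 + (-1)^5*61 + (-1)^6*65 + (-1)^7*24=0
rank(M)=50


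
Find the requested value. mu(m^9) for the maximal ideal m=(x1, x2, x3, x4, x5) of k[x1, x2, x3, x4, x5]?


Graded Nakayama: mu(m^d) = dim_k (m^d/m^(d+1)) = #degree-9 monomials in 5 vars
C(n+d-1,d)=C(13,9)=715


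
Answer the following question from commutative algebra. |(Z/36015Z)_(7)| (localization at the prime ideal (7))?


7-primary part: 36015=7^4*15
Size=7^4=2401


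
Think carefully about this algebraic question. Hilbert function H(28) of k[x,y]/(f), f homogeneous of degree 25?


H(t)=d for t>=d-1.
d=25, t=28
H(28)=25


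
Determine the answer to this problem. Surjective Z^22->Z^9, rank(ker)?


rank(ker) = 22-9 = 13


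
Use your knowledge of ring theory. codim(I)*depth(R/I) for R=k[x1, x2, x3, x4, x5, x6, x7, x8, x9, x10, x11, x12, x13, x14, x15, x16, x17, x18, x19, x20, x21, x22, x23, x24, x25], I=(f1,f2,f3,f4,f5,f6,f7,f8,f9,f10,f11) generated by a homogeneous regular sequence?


codim=11, depth=dim(R/I)=25-11=14
Product=11*14=154


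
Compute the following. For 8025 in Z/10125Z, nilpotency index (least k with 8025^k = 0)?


8025^k mod 10125:
k=1: 8025
k=2: 5625
k=3: 3375
k=4: 0
First zero at k = 4


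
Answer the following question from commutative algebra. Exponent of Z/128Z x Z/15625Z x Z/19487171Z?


Exponent = lcm of the cyclic orders; pairwise coprime => product.
2^7*5^6*11^7=128*15625*19487171=38974342000000


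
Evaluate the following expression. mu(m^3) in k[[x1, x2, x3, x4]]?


C(n+d-1,d)=C(6,3)=20


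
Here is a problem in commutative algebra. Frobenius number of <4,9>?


gcd(4,9)=1 => F=ab-a-b=4*9-4-9=36-13=23


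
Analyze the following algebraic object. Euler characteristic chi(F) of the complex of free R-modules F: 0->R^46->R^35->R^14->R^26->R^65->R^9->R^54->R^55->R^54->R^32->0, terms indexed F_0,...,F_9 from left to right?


chi = sum (-1)^i * rank:
(-1)^0*46=46
(-1)^1*35=-35
(-1)^2*14=14
(-1)^3*26=-26
(-1)^4*65=65
(-1)^5*9=-9
(-1)^6*54=54
(-1)^7*55=-55
(-1)^8*54=54
(-1)^9*32=-32
chi=76


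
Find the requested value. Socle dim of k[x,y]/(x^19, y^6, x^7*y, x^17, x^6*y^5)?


Socle = ann(m) = span of standard monomials u with x*u, y*u in I (staircase corners).
Redundant generators: x^19
Minimal generators: x^17, x^7*y, x^6*y^5, y^6
Corners: x^5y^5, x^6y^4, x^16
Socle dim=3


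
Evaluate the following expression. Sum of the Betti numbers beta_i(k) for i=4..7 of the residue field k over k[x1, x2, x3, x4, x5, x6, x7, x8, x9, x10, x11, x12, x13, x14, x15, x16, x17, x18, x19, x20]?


Koszul resolution: beta_i(k)=C(n,i), n=20
C(20,4)=4845, C(20,5)=15504, C(20,6)=38760, C(20,7)=77520
Sum=136629


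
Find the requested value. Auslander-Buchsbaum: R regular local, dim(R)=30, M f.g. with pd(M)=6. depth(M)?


pd+depth=depth(R)=30
depth=30-6=24


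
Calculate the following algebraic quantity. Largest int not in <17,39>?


gcd(17,39)=1 => F=ab-a-b=17*39-17-39=663-56=607


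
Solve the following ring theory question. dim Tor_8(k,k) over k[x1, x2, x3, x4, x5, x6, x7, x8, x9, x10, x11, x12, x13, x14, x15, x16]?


Koszul: C(n,i)=C(16,8)=12870


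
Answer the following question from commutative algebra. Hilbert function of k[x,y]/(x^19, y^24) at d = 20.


k[x,y], I = (x^19, y^24), d = 20
Need i < 19 and d-i < 24.
Range: 0 <= i <= 18.
H(20) = 19


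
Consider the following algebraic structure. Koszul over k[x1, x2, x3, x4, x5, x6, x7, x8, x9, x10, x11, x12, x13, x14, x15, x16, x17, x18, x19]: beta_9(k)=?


C(n,i)=C(19,9)=92378


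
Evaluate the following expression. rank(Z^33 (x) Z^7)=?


rank(M(x)N) = rank(M)*rank(N)
33*7 = 231


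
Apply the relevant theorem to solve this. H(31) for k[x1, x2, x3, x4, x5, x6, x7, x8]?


C(d+n-1,n-1)=C(38,7)=12620256


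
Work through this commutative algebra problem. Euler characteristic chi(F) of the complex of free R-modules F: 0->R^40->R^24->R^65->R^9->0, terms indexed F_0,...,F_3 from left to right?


chi = sum (-1)^i * rank:
(-1)^0*40=40
(-1)^1*24=-24
(-1)^2*65=65
(-1)^3*9=-9
chi=72


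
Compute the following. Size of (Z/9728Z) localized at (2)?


2-primary part: 9728=2^9*19
Size=2^9=512


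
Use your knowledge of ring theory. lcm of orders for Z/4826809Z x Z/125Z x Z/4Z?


Exponent = lcm of the cyclic orders; pairwise coprime => product.
13^6*5^3*2^2=4826809*125*4=2413404500


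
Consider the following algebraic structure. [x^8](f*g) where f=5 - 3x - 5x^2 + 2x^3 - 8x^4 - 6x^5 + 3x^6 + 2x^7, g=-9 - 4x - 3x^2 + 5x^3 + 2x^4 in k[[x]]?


[x^8] = sum a_i*b_j, i+j=8
  -8*2=-16
  -6*5=-30
  3*-3=-9
  2*-4=-8
Sum=-63


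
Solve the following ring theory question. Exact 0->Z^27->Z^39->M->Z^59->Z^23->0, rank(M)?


Alt sum=0:
(-1)^0*27 + (-1)^1*39 + (-1)^2*? + (-1)^3*59 + (-1)^4*23=0
rank(M)=48


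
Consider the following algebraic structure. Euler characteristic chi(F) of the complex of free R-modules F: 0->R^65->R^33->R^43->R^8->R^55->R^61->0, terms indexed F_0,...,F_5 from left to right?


chi = sum (-1)^i * rank:
(-1)^0*65=65
(-1)^1*33=-33
(-1)^2*43=43
(-1)^3*8=-8
(-1)^4*55=55
(-1)^5*61=-61
chi=61


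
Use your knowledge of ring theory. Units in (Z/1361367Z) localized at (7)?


Local ring = Z/16807Z.
phi(16807) = 7^4*(7-1) = 14406


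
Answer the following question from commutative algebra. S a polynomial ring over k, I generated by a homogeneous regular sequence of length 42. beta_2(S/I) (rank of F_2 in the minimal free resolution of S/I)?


Regular sequence => Koszul complex is the minimal free resolution.
Syz_1 minimally generated by Koszul relations f_i*e_j - f_j*e_i (i<j): mu(Syz_1) = beta_2 = C(m,2) = m(m-1)/2
m=42
42*41/2 = 861


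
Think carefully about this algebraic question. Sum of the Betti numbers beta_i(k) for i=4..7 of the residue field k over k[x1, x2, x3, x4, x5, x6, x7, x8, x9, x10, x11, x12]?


Koszul resolution: beta_i(k)=C(n,i), n=12
C(12,4)=495, C(12,5)=792, C(12,6)=924, C(12,7)=792
Sum=3003


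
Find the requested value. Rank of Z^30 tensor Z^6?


rank(M(x)N) = rank(M)*rank(N)
30*6 = 180


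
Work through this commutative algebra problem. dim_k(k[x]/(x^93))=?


Basis: 1,x,...,x^92
dim=93


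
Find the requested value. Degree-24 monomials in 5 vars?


C(d+n-1,n-1)=C(28,4)=20475


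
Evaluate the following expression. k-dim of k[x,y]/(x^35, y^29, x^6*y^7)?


k[x,y]/I, I = (x^35, y^29, x^6*y^7)
Rect: 35x29=1015. Corner: (35-6)x(29-7)=638.
dim = 1015-638 = 377


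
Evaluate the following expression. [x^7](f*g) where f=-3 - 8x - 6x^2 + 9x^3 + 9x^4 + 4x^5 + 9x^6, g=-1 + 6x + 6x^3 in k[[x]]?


[x^7] = sum a_i*b_j, i+j=7
  9*6=54
  9*6=54
Sum=108


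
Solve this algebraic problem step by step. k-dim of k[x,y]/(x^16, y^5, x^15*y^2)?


k[x,y]/I, I = (x^16, y^5, x^15*y^2)
Rect: 16x5=80. Corner: (16-15)x(5-2)=3.
dim = 80-3 = 77


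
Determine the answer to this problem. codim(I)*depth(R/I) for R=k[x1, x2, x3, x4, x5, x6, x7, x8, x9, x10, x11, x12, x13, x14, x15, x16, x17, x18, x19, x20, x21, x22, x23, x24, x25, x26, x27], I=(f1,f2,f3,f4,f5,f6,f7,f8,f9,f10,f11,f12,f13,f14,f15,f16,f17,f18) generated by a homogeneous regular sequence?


codim=18, depth=dim(R/I)=27-18=9
Product=18*9=162


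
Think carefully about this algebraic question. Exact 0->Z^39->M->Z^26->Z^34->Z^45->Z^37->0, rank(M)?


Alt sum=0:
(-1)^0*39 + (-1)^1*? + (-1)^2*26 + (-1)^3*34 + (-1)^4*45 + (-1)^5*37=0
rank(M)=39


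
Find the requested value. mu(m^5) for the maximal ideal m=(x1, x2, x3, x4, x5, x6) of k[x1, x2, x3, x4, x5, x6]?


Graded Nakayama: mu(m^d) = dim_k (m^d/m^(d+1)) = #degree-5 monomials in 6 vars
C(n+d-1,d)=C(10,5)=252


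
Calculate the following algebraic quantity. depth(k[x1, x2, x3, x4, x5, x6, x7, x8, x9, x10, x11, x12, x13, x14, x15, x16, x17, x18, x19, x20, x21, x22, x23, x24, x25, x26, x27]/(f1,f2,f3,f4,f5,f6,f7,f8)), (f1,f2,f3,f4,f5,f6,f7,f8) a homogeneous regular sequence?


depth(R)=27
depth(R/I)=27-8=19


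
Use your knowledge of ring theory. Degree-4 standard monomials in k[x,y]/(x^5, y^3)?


k[x,y], I = (x^5, y^3), d = 4
Need i < 5 and d-i < 3.
Range: 2 <= i <= 4.
H(4) = 3


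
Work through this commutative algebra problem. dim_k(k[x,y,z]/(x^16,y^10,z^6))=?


Basis: x^iy^jz^k, i<16,j<10,k<6
16*10*6=960


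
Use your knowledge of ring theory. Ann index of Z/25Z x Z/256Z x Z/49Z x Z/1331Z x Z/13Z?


Exponent = lcm of the cyclic orders; pairwise coprime => product.
5^2*2^8*7^2*11^3*13^1=25*256*49*1331*13=5426220800


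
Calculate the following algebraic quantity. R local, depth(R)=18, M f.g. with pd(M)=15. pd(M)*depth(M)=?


pd+depth=18
depth=18-15=3
pd*depth=15*3=45


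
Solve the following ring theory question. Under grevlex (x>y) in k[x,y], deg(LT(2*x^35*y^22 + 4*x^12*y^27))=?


LT: 2*x^35*y^22
deg_x=35, deg_y=22
Total=35+22=57


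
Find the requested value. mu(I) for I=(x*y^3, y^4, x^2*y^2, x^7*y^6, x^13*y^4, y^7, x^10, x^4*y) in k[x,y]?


Remove redundant (divisible by others).
y^7 redundant.
x^13*y^4 redundant.
x^7*y^6 redundant.
Min: x^10, x^4*y, x^2*y^2, x*y^3, y^4
Count=5


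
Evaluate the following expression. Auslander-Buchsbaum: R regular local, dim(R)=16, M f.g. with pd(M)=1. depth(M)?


pd+depth=depth(R)=16
depth=16-1=15


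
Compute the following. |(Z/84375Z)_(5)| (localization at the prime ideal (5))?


5-primary part: 84375=5^5*27
Size=5^5=3125


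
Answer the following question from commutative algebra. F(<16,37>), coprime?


gcd(16,37)=1 => F=ab-a-b=16*37-16-37=592-53=539


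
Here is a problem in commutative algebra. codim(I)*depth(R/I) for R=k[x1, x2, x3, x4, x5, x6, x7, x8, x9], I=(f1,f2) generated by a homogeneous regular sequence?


codim=2, depth=dim(R/I)=9-2=7
Product=2*7=14


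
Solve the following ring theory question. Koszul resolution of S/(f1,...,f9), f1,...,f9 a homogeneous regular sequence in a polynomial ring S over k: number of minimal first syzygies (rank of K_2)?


Regular sequence => Koszul complex is the minimal free resolution.
Syz_1 minimally generated by Koszul relations f_i*e_j - f_j*e_i (i<j): mu(Syz_1) = beta_2 = C(m,2) = m(m-1)/2
m=9
9*8/2 = 36


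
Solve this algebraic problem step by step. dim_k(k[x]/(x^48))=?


Basis: 1,x,...,x^47
dim=48


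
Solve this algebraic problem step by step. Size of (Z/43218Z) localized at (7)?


7-primary part: 43218=7^4*18
Size=7^4=2401


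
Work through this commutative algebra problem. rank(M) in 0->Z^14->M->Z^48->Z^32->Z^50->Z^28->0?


Alt sum=0:
(-1)^0*14 + (-1)^1*? + (-1)^2*48 + (-1)^3*32 + (-1)^4*50 + (-1)^5*28=0
rank(M)=52


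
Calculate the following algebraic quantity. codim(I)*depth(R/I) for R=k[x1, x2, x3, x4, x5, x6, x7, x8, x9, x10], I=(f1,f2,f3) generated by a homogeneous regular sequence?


codim=3, depth=dim(R/I)=10-3=7
Product=3*7=21


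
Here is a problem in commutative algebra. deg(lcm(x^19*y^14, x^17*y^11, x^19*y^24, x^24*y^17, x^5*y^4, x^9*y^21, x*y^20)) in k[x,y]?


lcm = componentwise max:
x: max(19,17,19,24,5,9,1)=24
y: max(14,11,24,17,4,21,20)=24
Total=24+24=48


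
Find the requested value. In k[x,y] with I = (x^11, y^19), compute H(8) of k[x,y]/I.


k[x,y], I = (x^11, y^19), d = 8
Need i < 11 and d-i < 19.
Range: 0 <= i <= 8.
H(8) = 9


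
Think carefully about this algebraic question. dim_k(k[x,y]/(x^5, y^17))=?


Basis: x^i*y^j, i<5, j<17
5*17=85


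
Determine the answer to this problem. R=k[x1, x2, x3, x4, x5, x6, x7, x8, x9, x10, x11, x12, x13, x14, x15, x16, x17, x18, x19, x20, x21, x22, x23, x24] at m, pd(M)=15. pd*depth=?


pd+depth=24
depth=24-15=9
pd*depth=15*9=135


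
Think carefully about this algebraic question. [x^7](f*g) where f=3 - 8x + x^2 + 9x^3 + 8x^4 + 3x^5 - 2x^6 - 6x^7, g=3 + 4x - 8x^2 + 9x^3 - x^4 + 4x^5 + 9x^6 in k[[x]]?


[x^7] = sum a_i*b_j, i+j=7
  -8*9=-72
  1*4=4
  9*-1=-9
  8*9=72
  3*-8=-24
  -2*4=-8
  -6*3=-18
Sum=-55


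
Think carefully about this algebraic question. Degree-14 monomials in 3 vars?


C(d+n-1,n-1)=C(16,2)=120


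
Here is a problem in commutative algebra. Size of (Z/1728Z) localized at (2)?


2-primary part: 1728=2^6*27
Size=2^6=64


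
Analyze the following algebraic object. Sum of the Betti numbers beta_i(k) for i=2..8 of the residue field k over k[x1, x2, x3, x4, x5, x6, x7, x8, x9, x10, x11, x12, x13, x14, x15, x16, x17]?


Koszul resolution: beta_i(k)=C(n,i), n=17
C(17,2)=136, C(17,3)=680, C(17,4)=2380, C(17,5)=6188, C(17,6)=12376, C(17,7)=19448, C(17,8)=24310
Sum=65518


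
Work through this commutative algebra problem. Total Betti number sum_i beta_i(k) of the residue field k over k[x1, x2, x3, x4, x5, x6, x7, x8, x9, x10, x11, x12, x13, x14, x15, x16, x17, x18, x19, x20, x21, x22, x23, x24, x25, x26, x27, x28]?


Koszul resolution: beta_i(k)=C(n,i), n=28
sum_i C(28,i) = 2^28 = 268435456


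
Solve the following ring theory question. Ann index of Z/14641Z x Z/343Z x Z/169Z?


Exponent = lcm of the cyclic orders; pairwise coprime => product.
11^4*7^3*13^2=14641*343*169=848694847


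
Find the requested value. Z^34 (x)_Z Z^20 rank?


rank(M(x)N) = rank(M)*rank(N)
34*20 = 680


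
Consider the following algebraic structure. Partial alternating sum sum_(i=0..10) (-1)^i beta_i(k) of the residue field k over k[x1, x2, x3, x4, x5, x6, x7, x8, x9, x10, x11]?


Koszul resolution: beta_i(k)=C(n,i), n=11
sum_(i=0..p) (-1)^i C(n,i) = (-1)^p C(n-1,p)
(-1)^10*C(10,10) = (-1)^10*1 = 1


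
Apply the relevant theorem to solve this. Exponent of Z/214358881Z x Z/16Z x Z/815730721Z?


Exponent = lcm of the cyclic orders; pairwise coprime => product.
11^8*2^4*13^8=214358881*16*815730721=2797745992814131216


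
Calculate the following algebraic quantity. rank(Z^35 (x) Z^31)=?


rank(M(x)N) = rank(M)*rank(N)
35*31 = 1085


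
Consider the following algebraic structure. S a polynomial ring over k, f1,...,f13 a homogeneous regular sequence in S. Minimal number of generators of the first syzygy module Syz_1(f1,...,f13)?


Regular sequence => Koszul complex is the minimal free resolution.
Syz_1 minimally generated by Koszul relations f_i*e_j - f_j*e_i (i<j): mu(Syz_1) = beta_2 = C(m,2) = m(m-1)/2
m=13
13*12/2 = 78


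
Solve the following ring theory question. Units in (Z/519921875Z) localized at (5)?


Local ring = Z/390625Z.
phi(390625) = 5^7*(5-1) = 312500


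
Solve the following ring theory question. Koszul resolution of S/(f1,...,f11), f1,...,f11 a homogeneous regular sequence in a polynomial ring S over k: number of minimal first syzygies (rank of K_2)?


Regular sequence => Koszul complex is the minimal free resolution.
Syz_1 minimally generated by Koszul relations f_i*e_j - f_j*e_i (i<j): mu(Syz_1) = beta_2 = C(m,2) = m(m-1)/2
m=11
11*10/2 = 55


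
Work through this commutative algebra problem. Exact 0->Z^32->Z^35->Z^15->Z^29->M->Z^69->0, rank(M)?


Alt sum=0:
(-1)^0*32 + (-1)^1*35 + (-1)^2*15 + (-1)^3*29 + (-1)^4*? + (-1)^5*69=0
rank(M)=86


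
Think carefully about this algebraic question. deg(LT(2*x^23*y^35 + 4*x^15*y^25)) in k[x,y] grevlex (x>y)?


LT: 2*x^23*y^35
deg_x=23, deg_y=35
Total=23+35=58


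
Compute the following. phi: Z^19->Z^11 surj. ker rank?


rank(ker) = 19-11 = 8


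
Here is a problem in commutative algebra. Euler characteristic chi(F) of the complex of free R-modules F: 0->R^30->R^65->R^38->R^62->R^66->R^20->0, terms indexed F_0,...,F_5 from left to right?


chi = sum (-1)^i * rank:
(-1)^0*30=30
(-1)^1*65=-65
(-1)^2*38=38
(-1)^3*62=-62
(-1)^4*66=66
(-1)^5*20=-20
chi=-13


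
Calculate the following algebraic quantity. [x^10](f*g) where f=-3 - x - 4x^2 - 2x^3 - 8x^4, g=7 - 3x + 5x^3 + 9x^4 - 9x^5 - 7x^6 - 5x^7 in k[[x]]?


[x^10] = sum a_i*b_j, i+j=10
  -2*-5=10
  -8*-7=56
Sum=66


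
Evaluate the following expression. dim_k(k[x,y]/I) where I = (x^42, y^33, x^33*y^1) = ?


k[x,y]/I, I = (x^42, y^33, x^33*y^1)
Rect: 42x33=1386. Corner: (42-33)x(33-1)=288.
dim = 1386-288 = 1098


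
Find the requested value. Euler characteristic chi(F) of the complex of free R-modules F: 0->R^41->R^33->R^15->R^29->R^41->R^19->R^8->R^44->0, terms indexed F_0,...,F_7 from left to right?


chi = sum (-1)^i * rank:
(-1)^0*41=41
(-1)^1*33=-33
(-1)^2*15=15
(-1)^3*29=-29
(-1)^4*41=41
(-1)^5*19=-19
(-1)^6*8=8
(-1)^7*44=-44
chi=-20


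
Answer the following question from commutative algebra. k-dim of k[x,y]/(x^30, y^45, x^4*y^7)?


k[x,y]/I, I = (x^30, y^45, x^4*y^7)
Rect: 30x45=1350. Corner: (30-4)x(45-7)=988.
dim = 1350-988 = 362


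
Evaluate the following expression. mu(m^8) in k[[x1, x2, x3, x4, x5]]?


C(n+d-1,d)=C(12,8)=495


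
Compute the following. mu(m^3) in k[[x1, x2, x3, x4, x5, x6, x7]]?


C(n+d-1,d)=C(9,3)=84


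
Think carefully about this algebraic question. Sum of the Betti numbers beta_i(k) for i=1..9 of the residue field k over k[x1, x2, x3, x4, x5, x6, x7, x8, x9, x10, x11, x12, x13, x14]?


Koszul resolution: beta_i(k)=C(n,i), n=14
C(14,1)=14, C(14,2)=91, C(14,3)=364, C(14,4)=1001, C(14,5)=2002, C(14,6)=3003, C(14,7)=3432, C(14,8)=3003, C(14,9)=2002
Sum=14912


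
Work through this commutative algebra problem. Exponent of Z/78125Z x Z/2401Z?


Exponent = lcm of the cyclic orders; pairwise coprime => product.
5^7*7^4=78125*2401=187578125


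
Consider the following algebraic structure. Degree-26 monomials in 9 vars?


C(d+n-1,n-1)=C(34,8)=18156204


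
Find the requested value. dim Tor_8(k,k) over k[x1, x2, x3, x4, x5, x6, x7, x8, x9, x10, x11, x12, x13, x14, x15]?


Koszul: C(n,i)=C(15,8)=6435


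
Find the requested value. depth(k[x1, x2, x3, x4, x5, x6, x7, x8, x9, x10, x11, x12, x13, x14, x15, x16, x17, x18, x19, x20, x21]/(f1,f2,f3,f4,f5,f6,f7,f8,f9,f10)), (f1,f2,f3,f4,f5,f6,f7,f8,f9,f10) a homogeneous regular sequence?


depth(R)=21
depth(R/I)=21-10=11


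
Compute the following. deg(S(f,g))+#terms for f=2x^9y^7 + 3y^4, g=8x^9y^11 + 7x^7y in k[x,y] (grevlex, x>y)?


LT(f)=2x^9y^7, LT(g)=8x^9y^11
lcm(LM)=x^9y^11
S(f,g) (scaled by 16 to clear denominators) = 8y^4*f - 2*g = -14x^7y + 24y^8
2 terms, deg 8.
8+2=10


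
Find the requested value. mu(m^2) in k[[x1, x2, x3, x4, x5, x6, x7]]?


C(n+d-1,d)=C(8,2)=28


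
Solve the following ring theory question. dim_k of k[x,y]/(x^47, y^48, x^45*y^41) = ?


k[x,y]/I, I = (x^47, y^48, x^45*y^41)
Rect: 47x48=2256. Corner: (47-45)x(48-41)=14.
dim = 2256-14 = 2242


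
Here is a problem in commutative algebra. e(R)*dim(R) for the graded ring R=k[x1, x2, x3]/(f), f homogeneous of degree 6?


e(R)=deg(f)=6, dim(R)=3-1=2
e*dim=6*2=12


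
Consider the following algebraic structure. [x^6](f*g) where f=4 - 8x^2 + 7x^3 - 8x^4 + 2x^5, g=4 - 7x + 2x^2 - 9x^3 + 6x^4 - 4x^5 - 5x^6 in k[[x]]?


[x^6] = sum a_i*b_j, i+j=6
  4*-5=-20
  -8*6=-48
  7*-9=-63
  -8*2=-16
  2*-7=-14
Sum=-161


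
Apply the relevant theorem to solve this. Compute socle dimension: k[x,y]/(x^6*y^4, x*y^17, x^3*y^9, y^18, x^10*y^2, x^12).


Socle = ann(m) = span of standard monomials u with x*u, y*u in I (staircase corners).
Minimal generators: x^12, x^10*y^2, x^6*y^4, x^3*y^9, x*y^17, y^18
Corners: y^17, x^2y^16, x^5y^8, x^9y^3, x^11y
Socle dim=5


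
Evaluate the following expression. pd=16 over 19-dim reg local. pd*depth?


pd+depth=19
depth=19-16=3
pd*depth=16*3=48


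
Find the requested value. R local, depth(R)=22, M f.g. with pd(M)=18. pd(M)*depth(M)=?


pd+depth=22
depth=22-18=4
pd*depth=18*4=72


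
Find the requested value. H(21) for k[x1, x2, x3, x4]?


C(d+n-1,n-1)=C(24,3)=2024


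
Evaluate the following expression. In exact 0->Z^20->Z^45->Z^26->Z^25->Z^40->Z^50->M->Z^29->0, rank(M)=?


Alt sum=0:
(-1)^0*20 + (-1)^1*45 + (-1)^2*26 + (-1)^3*25 + (-1)^4*40 + (-1)^5*50 + (-1)^6*? + (-1)^7*29=0
rank(M)=63


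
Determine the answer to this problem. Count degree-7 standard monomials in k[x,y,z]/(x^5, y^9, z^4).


Need i<5, j<9, k<4 with i+j+k=7.
For each i, j ranges over max(0,7-i-3)..min(8,7-i):
  i=0: j in [4,7] -> 4
  i=1: j in [3,6] -> 4
  i=2: j in [2,5] -> 4
  i=3: j in [1,4] -> 4
  i=4: j in [0,3] -> 4
H(7) = 4+4+4+4+4 = 20


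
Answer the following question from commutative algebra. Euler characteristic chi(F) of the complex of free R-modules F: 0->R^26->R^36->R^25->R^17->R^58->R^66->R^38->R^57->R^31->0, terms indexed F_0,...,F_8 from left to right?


chi = sum (-1)^i * rank:
(-1)^0*26=26
(-1)^1*36=-36
(-1)^2*25=25
(-1)^3*17=-17
(-1)^4*58=58
(-1)^5*66=-66
(-1)^6*38=38
(-1)^7*57=-57
(-1)^8*31=31
chi=2


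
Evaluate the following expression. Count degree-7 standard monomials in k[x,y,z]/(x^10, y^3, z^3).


Need i<10, j<3, k<3 with i+j+k=7.
For each i, j ranges over max(0,7-i-2)..min(2,7-i):
  i=0: j in [5,2] -> 0
  i=1: j in [4,2] -> 0
  i=2: j in [3,2] -> 0
  i=3: j in [2,2] -> 1
  i=4: j in [1,2] -> 2
  i=5: j in [0,2] -> 3
  i=6: j in [0,1] -> 2
  i=7: j in [0,0] -> 1
H(7) = 0+0+0+1+2+3+2+1 = 9


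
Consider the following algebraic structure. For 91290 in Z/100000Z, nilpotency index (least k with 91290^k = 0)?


91290^k mod 100000:
k=1: 91290
k=2: 64100
k=3: 89000
k=4: 10000
k=5: 0
First zero at k = 5


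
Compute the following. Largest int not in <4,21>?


gcd(4,21)=1 => F=ab-a-b=4*21-4-21=84-25=59


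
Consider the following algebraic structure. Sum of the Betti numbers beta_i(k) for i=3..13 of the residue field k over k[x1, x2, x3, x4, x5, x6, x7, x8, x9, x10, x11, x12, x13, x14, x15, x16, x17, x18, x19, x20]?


Koszul resolution: beta_i(k)=C(n,i), n=20
C(20,3)=1140, C(20,4)=4845, C(20,5)=15504, C(20,6)=38760, C(20,7)=77520, C(20,8)=125970, C(20,9)=167960, C(20,10)=184756, C(20,11)=167960, C(20,12)=125970, C(20,13)=77520
Sum=987905
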